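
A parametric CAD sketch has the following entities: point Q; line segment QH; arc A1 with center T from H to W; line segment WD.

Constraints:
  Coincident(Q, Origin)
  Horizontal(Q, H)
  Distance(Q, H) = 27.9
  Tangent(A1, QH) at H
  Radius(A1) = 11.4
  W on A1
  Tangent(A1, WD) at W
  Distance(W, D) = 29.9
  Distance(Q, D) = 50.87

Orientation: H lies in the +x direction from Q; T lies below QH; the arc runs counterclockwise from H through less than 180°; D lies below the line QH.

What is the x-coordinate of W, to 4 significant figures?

17.09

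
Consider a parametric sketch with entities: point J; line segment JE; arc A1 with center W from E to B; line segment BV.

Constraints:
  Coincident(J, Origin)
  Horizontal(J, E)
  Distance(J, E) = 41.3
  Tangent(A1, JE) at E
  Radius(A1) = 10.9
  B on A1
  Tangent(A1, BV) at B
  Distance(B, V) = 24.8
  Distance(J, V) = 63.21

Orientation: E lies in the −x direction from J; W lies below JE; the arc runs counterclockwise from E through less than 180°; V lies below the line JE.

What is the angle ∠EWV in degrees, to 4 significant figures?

156.4°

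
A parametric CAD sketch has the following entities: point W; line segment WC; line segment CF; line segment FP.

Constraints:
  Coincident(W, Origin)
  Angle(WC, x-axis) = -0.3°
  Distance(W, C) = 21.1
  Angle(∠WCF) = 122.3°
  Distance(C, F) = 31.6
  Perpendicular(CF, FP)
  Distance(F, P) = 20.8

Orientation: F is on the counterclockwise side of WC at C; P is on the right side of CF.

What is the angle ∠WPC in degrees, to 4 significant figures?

8.668°

∠WCF = 122.3°, so CF runs at -0.3° + (180° − 122.3°) = 57.40° from the x-axis; with |CF| = 31.6, F = C + 31.6·(cos 57.40°, sin 57.40°) = (38.12, 26.51). CF ⟂ FP; with |FP| = 20.8 on the right of CF, P = F + 20.8·(0.8425, -0.5388) = (55.65, 15.30). Then cos ∠WPC = PW·PC / (|PW||PC|), giving 8.668°.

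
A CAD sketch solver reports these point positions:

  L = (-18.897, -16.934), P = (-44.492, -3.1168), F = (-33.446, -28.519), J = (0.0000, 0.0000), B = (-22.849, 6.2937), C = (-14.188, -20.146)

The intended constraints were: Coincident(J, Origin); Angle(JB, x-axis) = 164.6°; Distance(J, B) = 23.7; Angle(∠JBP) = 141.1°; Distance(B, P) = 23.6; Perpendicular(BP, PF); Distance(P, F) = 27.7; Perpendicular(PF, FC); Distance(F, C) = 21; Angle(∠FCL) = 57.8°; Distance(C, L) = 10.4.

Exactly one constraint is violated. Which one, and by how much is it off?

Distance(C, L) = 10.4 — off by 4.70.

J = (0.00, 0.00) ✓; JB at 164.6° ✓; |JB| = 23.70 ✓; ∠JBP = 141.1° ✓; |BP| = 23.60 ✓; ∠(BP, PF) = 90.00° ✓; |PF| = 27.70 ✓; ∠(PF, FC) = 90.00° ✓; |FC| = 21.00 ✓; ∠FCL = 57.80° ✓; |CL| = 5.700 ✗.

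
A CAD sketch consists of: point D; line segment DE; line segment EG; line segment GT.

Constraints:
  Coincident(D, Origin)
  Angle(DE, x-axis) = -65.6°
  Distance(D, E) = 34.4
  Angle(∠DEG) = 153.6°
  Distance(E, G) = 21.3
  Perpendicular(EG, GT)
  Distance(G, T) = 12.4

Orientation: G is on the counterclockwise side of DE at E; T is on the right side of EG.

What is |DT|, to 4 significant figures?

59.01

D is at the origin; DE runs at -65.6° with length 34.4, so E = 34.4·(cos -65.6°, sin -65.6°) = (14.21, -31.33). ∠DEG = 153.6°, so EG runs at -65.6° + (180° − 153.6°) = -39.20° from the x-axis; with |EG| = 21.3, G = E + 21.3·(cos -39.20°, sin -39.20°) = (30.72, -44.79). The perpendicularity gives GT at right angles to EG; with |GT| = 12.4 on the right of EG, T = G + 12.4·(-0.6320, -0.7749) = (22.88, -54.40). Then |DT| = |T − D| = 59.01.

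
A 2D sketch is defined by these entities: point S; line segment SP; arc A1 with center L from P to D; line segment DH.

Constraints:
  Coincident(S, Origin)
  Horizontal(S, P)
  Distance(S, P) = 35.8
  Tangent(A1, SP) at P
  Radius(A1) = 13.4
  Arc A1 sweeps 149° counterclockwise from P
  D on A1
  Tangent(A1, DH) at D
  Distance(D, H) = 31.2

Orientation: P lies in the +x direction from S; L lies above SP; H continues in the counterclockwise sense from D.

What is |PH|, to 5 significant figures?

45.509

On A1, P sits at bearing -90° from L; a 149° counterclockwise sweep puts D at bearing 59°, so D = L + 13.4·(cos 59°, sin 59°) = (42.702, 24.886). Since A1 is tangent to DH there, LD ⟂ DH, so DH runs along (−sin 59°, cos 59°); with |DH| = 31.2, H = (15.958, 40.955). Then |PH| = |H − P| = 45.509.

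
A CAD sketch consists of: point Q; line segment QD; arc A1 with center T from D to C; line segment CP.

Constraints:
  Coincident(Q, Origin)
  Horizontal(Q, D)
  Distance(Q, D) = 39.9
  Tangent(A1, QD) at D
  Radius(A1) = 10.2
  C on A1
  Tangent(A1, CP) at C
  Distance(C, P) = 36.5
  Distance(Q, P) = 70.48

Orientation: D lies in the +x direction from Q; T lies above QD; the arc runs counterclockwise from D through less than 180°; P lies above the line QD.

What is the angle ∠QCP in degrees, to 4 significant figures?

106.4°

Checks: Q = (0.00, 0.00) ✓; |TC| = 10.20 ✓; ∠(TC, CP) = 90.00° ✓; |CP| = 36.50 ✓; |QP| = 70.48 ✓.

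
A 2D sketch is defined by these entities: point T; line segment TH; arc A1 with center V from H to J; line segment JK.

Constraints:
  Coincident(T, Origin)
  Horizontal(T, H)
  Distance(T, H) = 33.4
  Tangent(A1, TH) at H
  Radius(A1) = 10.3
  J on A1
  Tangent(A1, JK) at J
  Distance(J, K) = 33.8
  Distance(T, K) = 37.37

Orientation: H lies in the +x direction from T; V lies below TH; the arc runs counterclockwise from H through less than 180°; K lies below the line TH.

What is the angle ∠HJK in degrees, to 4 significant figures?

148.0°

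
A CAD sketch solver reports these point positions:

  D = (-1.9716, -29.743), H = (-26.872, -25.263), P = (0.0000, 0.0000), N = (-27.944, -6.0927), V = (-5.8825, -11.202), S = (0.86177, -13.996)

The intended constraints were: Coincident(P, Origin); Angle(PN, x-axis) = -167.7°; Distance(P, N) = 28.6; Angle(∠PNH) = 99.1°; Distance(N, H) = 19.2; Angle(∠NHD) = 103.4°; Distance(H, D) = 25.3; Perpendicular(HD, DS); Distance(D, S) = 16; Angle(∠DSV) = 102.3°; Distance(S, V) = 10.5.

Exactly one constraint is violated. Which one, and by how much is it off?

Distance(S, V) = 10.5 — off by 3.20.

P = (0.00, 0.00) ✓; PN at -167.7° ✓; |PN| = 28.60 ✓; ∠PNH = 99.10° ✓; |NH| = 19.20 ✓; ∠NHD = 103.4° ✓; |HD| = 25.30 ✓; ∠(HD, DS) = 90.00° ✓; |DS| = 16.00 ✓; ∠DSV = 102.3° ✓; |SV| = 7.300 ✗.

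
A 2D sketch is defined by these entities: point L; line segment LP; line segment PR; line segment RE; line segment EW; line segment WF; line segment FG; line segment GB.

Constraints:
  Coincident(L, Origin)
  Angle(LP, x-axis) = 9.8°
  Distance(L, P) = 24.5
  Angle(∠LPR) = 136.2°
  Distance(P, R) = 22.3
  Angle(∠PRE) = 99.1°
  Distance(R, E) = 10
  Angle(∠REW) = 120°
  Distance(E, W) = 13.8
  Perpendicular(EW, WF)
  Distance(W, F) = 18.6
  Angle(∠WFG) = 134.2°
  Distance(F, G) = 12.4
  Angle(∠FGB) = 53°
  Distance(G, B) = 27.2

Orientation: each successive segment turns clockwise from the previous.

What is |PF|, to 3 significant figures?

4.39

L is at the origin; LP runs at 9.8° with length 24.5, so P = (24.1, 4.17). ∠LPR = 136.2° gives PR at -34.0° from the x-axis; with |PR| = 22.3, R = (42.6, -8.30). ∠PRE = 99.1° gives RE at -115° from the x-axis; with |RE| = 10.0, E = (38.4, -17.4). ∠REW = 120.0° gives EW at -175° from the x-axis; with |EW| = 13.8, W = (24.7, -18.6). EW ⟂ WF, so WF runs at 95.1°; with |WF| = 18.6, F = (23.0, -0.0707). Then |PF| = |F − P| = 4.39.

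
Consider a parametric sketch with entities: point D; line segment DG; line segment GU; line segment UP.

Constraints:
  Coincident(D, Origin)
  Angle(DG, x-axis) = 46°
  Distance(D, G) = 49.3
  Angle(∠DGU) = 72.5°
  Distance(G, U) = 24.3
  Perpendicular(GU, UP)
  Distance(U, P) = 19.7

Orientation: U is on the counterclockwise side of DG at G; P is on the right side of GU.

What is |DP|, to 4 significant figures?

67.39

D is at the origin; DG runs at 46.0° with length 49.3, so G = 49.3·(cos 46.0°, sin 46.0°) = (34.25, 35.46). ∠DGU = 72.5°, so GU runs at 46.0° + (180° − 72.5°) = 153.5° from the x-axis; with |GU| = 24.3, U = G + 24.3·(cos 153.5°, sin 153.5°) = (12.50, 46.31). GU is perpendicular to UP; with |UP| = 19.7 on the right of GU, P = U + 19.7·(0.4462, 0.8949) = (21.29, 63.94). Then |DP| = |P − D| = 67.39.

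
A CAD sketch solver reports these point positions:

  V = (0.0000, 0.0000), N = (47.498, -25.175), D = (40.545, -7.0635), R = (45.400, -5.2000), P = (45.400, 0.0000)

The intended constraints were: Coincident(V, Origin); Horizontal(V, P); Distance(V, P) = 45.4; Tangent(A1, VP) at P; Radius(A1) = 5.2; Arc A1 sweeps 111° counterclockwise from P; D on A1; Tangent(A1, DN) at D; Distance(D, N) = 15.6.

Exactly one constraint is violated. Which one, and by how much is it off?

Distance(D, N) = 15.6 — off by 3.80.

V = (0.00, 0.00) ✓; V.y = 0.00, P.y = 0.00 ✓; |VP| = 45.40 ✓; ∠(RP, PV) = 90.00° ✓; |RP| = 5.200 ✓; bearing(R→D) − bearing(R→P) = 111.0° ✓; |RD| = 5.200 ✓; ∠(RD, DN) = 90.00° ✓; |DN| = 19.40 ✗.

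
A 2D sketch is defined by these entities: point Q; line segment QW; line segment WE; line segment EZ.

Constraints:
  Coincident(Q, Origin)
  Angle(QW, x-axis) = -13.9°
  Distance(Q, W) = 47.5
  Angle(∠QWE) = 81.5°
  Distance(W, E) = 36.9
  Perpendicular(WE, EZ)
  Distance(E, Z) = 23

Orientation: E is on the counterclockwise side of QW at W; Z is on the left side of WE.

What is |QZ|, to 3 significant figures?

38.3

Q is at the origin; QW runs at -13.9° with length 47.5, so W = 47.5·(cos -13.9°, sin -13.9°) = (46.1, -11.4). ∠QWE = 81.5°, so WE runs at -13.9° + (180° − 81.5°) = 84.6° from the x-axis; with |WE| = 36.9, E = W + 36.9·(cos 84.6°, sin 84.6°) = (49.6, 25.3). WE ⟂ EZ; with |EZ| = 23.0 on the left of WE, Z = E + 23.0·(-0.996, 0.0941) = (26.7, 27.5). Then |QZ| = |Z − Q| = 38.3.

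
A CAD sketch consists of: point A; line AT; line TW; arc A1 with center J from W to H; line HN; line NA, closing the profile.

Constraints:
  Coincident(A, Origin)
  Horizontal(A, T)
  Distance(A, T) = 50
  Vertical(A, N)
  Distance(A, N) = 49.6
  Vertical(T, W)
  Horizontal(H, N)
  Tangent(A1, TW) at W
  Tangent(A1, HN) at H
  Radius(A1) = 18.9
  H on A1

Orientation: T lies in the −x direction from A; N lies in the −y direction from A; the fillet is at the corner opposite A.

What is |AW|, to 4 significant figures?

58.67

The virtual corner opposite A is at (-50.00, -49.60). Since A1 is tangent to TW there, JW ⟂ TW and tangency of A1 to HN means the radius JH is perpendicular to HN, with radius 18.9, so the center J sits 18.9 in from both sides at J = (-31.10, -30.70). That places the tangent points at W = (-50.00, -30.70) on TW and H = (-31.10, -49.60) on HN. Then |AW| = |W − A| = 58.67.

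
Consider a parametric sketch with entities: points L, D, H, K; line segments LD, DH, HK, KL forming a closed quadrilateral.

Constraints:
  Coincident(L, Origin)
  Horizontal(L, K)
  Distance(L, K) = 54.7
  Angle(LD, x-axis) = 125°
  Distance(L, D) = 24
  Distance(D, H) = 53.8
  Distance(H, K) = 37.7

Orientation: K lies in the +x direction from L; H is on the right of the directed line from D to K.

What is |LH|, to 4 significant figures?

30.18

L is at the origin; LK is horizontal with |LK| = 54.7 and K in +x, so K = (54.7, 0). LD runs at 125.0° with |LD| = 24.0, so D = (-13.77, 19.66). H is determined by |DH| = 53.8 and |HK| = 37.7 together: it lies at the intersection of circle(D, 53.8) and circle(K, 37.7). With |DK| = 71.23, the foot of the radical line on DK is 45.96 from D and the perpendicular offset is √(53.8² − 45.96²) = 27.97. Taking the right-of-DK solution: H = (22.69, -19.91).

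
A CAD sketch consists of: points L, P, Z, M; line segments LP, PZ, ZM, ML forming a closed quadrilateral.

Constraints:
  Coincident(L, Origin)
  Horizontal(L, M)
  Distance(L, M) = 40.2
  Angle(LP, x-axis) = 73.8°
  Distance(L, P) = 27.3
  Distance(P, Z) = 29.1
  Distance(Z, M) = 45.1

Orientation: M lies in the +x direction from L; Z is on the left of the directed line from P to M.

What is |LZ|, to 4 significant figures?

53.65

L is at the origin; LM is horizontal with |LM| = 40.2 and M in +x, so M = (40.2, 0). LP runs at 73.8° with |LP| = 27.3, so P = (7.616, 26.22). Z is determined by |PZ| = 29.1 and |ZM| = 45.1 together: it lies at the intersection of circle(P, 29.1) and circle(M, 45.1). With |PM| = 41.82, the foot of the radical line on PM is 6.716 from P and the perpendicular offset is √(29.1² − 6.716²) = 28.31. Taking the left-of-PM solution: Z = (30.60, 44.07).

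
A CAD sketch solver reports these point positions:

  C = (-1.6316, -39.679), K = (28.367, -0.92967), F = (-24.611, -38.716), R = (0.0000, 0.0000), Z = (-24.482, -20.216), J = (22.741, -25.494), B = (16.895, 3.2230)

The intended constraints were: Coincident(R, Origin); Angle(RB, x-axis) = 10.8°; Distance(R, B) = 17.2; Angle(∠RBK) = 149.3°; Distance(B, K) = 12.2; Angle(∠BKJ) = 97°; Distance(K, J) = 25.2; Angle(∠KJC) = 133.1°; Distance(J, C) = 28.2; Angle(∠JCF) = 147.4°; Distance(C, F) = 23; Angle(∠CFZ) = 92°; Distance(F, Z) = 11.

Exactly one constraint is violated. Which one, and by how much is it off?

Distance(F, Z) = 11 — off by 7.50.

R = (0.00, 0.00) ✓; RB at 10.80° ✓; |RB| = 17.20 ✓; ∠RBK = 149.3° ✓; |BK| = 12.20 ✓; ∠BKJ = 97.00° ✓; |KJ| = 25.20 ✓; ∠KJC = 133.1° ✓; |JC| = 28.20 ✓; ∠JCF = 147.4° ✓; |CF| = 23.00 ✓; ∠CFZ = 92.00° ✓; |FZ| = 18.50 ✗.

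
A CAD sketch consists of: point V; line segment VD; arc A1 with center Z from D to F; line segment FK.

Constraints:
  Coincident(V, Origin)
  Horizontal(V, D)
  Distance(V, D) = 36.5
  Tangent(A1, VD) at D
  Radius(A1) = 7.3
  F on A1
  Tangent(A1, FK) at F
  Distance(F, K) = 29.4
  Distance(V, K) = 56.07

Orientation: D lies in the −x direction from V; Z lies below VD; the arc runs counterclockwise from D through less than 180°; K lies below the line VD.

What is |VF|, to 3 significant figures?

44.5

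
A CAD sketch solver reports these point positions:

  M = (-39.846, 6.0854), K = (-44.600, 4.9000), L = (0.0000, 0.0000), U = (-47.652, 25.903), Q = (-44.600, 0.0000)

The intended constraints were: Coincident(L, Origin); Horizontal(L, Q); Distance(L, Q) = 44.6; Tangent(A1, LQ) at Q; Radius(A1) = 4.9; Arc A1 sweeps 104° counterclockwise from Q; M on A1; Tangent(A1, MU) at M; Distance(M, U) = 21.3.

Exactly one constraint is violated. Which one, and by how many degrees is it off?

Tangent(A1, MU) at M — off by 7.50°.

L = (0.00, 0.00) ✓; L.y = 0.00, Q.y = 0.00 ✓; |LQ| = 44.60 ✓; ∠(KQ, QL) = 90.00° ✓; |KQ| = 4.900 ✓; bearing(K→M) − bearing(K→Q) = 104.0° ✓; |KM| = 4.900 ✓; ∠(KM, MU) = 82.50° ✗; |MU| = 21.30 ✓.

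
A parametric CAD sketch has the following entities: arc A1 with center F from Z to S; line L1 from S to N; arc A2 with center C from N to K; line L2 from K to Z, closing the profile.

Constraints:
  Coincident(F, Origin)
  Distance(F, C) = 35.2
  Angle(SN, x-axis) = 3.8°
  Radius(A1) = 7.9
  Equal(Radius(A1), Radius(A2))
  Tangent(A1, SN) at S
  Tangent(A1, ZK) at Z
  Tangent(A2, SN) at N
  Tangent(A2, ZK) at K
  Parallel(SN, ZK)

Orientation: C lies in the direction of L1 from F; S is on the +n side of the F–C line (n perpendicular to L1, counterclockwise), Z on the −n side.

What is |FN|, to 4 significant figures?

36.08

Tangency of A1 to both parallel lines with radius 7.9 puts S and Z at F ± 7.9·n: S = (-0.5236, 7.883), Z = (0.5236, -7.883). Equal radii place N and K the same way about C: N = C + 7.9·n = (34.60, 10.22), K = C − 7.9·n = (35.65, -5.550). Then |FN| = |N − F| = 36.08.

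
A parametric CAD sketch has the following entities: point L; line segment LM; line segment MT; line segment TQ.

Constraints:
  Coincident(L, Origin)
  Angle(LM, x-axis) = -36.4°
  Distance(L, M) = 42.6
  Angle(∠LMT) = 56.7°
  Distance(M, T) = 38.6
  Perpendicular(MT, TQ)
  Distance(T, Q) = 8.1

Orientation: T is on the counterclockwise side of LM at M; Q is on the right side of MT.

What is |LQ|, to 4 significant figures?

46.28

L is at the origin; LM runs at -36.4° with length 42.6, so M = 42.6·(cos -36.4°, sin -36.4°) = (34.29, -25.28). ∠LMT = 56.7°, so MT runs at -36.4° + (180° − 56.7°) = 86.90° from the x-axis; with |MT| = 38.6, T = M + 38.6·(cos 86.90°, sin 86.90°) = (36.38, 13.26). MT is perpendicular to TQ; with |TQ| = 8.1 on the right of MT, Q = T + 8.1·(0.9985, -0.05408) = (44.46, 12.83). Then |LQ| = |Q − L| = 46.28.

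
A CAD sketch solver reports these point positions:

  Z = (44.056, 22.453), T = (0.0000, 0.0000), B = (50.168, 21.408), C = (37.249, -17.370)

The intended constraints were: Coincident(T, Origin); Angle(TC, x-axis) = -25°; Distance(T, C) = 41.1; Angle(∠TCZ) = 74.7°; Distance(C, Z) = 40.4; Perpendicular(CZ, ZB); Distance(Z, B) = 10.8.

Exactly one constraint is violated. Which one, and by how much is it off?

Distance(Z, B) = 10.8 — off by 4.60.

T = (0.00, 0.00) ✓; TC at -25.00° ✓; |TC| = 41.10 ✓; ∠TCZ = 74.70° ✓; |CZ| = 40.40 ✓; ∠(CZ, ZB) = 90.00° ✓; |ZB| = 6.201 ✗.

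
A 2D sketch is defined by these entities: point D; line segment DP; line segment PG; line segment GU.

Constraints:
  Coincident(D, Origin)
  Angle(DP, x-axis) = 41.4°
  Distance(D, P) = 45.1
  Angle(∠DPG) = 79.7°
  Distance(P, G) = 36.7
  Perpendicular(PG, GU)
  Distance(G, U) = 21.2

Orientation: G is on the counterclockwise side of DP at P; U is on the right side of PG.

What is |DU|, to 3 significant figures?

71.6

D is at the origin; DP runs at 41.4° with length 45.1, so P = 45.1·(cos 41.4°, sin 41.4°) = (33.8, 29.8). ∠DPG = 79.7°, so PG runs at 41.4° + (180° − 79.7°) = 142° from the x-axis; with |PG| = 36.7, G = P + 36.7·(cos 142°, sin 142°) = (5.03, 52.6). PG is perpendicular to GU; with |GU| = 21.2 on the right of PG, U = G + 21.2·(0.620, 0.785) = (18.2, 69.2). Then |DU| = |U − D| = 71.6.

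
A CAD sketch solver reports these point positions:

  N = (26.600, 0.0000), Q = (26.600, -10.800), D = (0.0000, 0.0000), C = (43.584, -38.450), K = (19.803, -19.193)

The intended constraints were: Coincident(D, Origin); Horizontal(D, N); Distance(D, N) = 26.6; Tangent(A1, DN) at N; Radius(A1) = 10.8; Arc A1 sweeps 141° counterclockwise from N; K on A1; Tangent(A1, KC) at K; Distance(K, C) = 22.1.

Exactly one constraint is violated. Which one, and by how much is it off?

Distance(K, C) = 22.1 — off by 8.50.

D = (0.00, 0.00) ✓; D.y = 0.00, N.y = 0.00 ✓; |DN| = 26.60 ✓; ∠(QN, ND) = 90.00° ✓; |QN| = 10.80 ✓; bearing(Q→K) − bearing(Q→N) = 141.0° ✓; |QK| = 10.80 ✓; ∠(QK, KC) = 90.00° ✓; |KC| = 30.60 ✗.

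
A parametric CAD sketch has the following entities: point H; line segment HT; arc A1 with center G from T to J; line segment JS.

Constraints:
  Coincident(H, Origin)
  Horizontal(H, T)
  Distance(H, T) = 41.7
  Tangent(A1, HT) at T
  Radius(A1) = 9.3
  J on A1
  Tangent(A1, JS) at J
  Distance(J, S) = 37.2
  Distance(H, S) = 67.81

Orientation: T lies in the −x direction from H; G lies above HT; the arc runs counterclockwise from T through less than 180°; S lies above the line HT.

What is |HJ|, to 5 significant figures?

35.792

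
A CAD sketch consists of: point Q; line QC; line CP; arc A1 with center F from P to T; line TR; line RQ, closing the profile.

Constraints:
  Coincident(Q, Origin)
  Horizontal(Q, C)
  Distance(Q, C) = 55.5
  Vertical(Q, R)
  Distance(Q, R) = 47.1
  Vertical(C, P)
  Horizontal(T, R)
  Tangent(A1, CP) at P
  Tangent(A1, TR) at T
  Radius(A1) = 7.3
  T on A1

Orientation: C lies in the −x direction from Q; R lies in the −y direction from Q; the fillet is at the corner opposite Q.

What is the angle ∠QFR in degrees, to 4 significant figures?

48.16°

Q is at the origin; Q and C share the same y with |QC| = 55.5 and C on the −x side, so C = (-55.50, 0.000). Q and R share the same x with |QR| = 47.1 and R on the −y side, so R = (0.000, -47.10). The virtual corner opposite Q is at (-55.50, -47.10). The tangent condition forces FP to be normal to CP and tangency of A1 to TR means the radius FT is perpendicular to TR, with radius 7.3, so the center F sits 7.3 in from both sides at F = (-48.20, -39.80). Then cos ∠QFR = FQ·FR / (|FQ||FR|), giving 48.16°.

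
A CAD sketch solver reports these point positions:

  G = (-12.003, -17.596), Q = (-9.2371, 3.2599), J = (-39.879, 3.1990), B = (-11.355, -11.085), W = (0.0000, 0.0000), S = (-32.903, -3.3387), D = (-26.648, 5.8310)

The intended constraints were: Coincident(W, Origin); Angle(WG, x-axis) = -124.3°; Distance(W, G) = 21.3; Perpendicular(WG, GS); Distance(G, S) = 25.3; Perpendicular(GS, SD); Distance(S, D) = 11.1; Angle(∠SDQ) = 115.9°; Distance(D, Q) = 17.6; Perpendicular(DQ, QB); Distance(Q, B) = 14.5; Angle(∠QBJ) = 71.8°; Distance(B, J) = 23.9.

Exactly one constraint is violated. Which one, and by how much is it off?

Distance(B, J) = 23.9 — off by 8.00.

W = (0.00, 0.00) ✓; WG at -124.3° ✓; |WG| = 21.30 ✓; ∠(WG, GS) = 90.00° ✓; |GS| = 25.30 ✓; ∠(GS, SD) = 90.00° ✓; |SD| = 11.10 ✓; ∠SDQ = 115.9° ✓; |DQ| = 17.60 ✓; ∠(DQ, QB) = 90.00° ✓; |QB| = 14.50 ✓; ∠QBJ = 71.80° ✓; |BJ| = 31.90 ✗.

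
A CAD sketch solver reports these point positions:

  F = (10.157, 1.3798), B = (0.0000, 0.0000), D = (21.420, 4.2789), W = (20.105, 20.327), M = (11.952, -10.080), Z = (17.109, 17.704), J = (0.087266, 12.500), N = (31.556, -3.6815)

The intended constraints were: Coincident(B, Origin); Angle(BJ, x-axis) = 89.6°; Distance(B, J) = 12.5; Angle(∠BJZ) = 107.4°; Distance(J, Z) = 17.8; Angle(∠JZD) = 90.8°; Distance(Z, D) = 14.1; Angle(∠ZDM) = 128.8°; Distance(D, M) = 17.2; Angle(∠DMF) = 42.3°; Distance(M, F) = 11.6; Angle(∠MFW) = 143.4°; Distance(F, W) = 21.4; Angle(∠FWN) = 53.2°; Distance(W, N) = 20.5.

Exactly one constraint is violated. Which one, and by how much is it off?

Distance(W, N) = 20.5 — off by 6.10.

B = (0.00, 0.00) ✓; BJ at 89.60° ✓; |BJ| = 12.50 ✓; ∠BJZ = 107.4° ✓; |JZ| = 17.80 ✓; ∠JZD = 90.80° ✓; |ZD| = 14.10 ✓; ∠ZDM = 128.8° ✓; |DM| = 17.20 ✓; ∠DMF = 42.30° ✓; |MF| = 11.60 ✓; ∠MFW = 143.4° ✓; |FW| = 21.40 ✓; ∠FWN = 53.20° ✓; |WN| = 26.60 ✗.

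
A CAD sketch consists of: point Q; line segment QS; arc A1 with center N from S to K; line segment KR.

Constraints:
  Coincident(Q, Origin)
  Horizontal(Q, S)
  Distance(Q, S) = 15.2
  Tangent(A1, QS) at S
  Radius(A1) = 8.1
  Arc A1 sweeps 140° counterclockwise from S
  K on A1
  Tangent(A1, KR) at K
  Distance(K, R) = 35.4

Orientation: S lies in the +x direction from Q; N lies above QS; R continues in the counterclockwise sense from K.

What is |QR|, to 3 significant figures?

37.7

Q is at the origin; QS is horizontal with |QS| = 15.2 and S on the +x side, so S = (15.2, 0.00). Since A1 is tangent to QS there, NS ⟂ QS, so N = S + (0, 8.1) = (15.2, 8.10). On A1, S sits at bearing -90° from N; a 140° counterclockwise sweep puts K at bearing 50°, so K = N + 8.1·(cos 50°, sin 50°) = (20.4, 14.3). A1 meets KR tangentially, so NK is at right angles to KR, so KR runs along (−sin 50°, cos 50°); with |KR| = 35.4, R = (-6.71, 37.1). Then |QR| = |R − Q| = 37.7.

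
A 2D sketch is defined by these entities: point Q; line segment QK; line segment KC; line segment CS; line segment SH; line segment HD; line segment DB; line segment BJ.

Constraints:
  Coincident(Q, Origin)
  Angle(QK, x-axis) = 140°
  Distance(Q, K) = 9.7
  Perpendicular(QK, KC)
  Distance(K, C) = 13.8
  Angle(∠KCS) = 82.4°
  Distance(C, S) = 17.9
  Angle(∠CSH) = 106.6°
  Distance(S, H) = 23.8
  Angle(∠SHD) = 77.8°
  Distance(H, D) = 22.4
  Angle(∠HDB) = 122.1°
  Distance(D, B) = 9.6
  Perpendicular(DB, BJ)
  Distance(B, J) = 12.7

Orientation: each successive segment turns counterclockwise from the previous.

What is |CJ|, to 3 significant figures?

11.5

Q is at the origin; QK runs at 140.0° with length 9.7, so K = (-7.43, 6.24). QK is perpendicular to KC, so KC runs at -130°; with |KC| = 13.8, C = (-16.3, -4.34). ∠KCS = 82.4° gives CS at -32.4° from the x-axis; with |CS| = 17.9, S = (-1.19, -13.9). ∠CSH = 106.6° gives SH at 41.0° from the x-axis; with |SH| = 23.8, H = (16.8, 1.69). ∠SHD = 77.8° gives HD at 143° from the x-axis; with |HD| = 22.4, D = (-1.16, 15.1). ∠HDB = 122.1° gives DB at -159° from the x-axis; with |DB| = 9.6, B = (-10.1, 11.6). DB ⟂ BJ, so BJ runs at -68.9°; with |BJ| = 12.7, J = (-5.55, -0.200). Then |CJ| = |J − C| = 11.5.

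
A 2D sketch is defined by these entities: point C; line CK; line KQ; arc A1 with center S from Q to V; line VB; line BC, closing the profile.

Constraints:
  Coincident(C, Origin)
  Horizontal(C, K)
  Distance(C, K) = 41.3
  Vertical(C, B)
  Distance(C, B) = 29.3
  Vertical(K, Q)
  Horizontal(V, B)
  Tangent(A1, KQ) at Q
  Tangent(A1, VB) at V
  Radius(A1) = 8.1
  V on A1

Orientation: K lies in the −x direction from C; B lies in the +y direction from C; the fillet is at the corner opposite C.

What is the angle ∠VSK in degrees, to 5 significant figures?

159.09°

The virtual corner opposite C is at (-41.300, 29.300). Since A1 is tangent to KQ there, SQ ⟂ KQ and since A1 is tangent to VB there, SV ⟂ VB, with radius 8.1, so the center S sits 8.1 in from both sides at S = (-33.200, 21.200). That places the tangent points at Q = (-41.300, 21.200) on KQ and V = (-33.200, 29.300) on VB. Then cos ∠VSK = SV·SK / (|SV||SK|), giving 159.09°.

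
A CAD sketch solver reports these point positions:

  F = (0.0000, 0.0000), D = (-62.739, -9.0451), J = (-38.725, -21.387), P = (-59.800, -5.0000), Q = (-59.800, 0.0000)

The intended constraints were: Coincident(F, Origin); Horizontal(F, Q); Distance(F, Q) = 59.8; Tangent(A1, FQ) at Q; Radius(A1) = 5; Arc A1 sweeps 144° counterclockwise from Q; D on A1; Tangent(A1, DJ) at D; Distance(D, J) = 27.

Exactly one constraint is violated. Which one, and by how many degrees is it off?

Tangent(A1, DJ) at D — off by 8.80°.

F = (0.00, 0.00) ✓; F.y = 0.00, Q.y = 0.00 ✓; |FQ| = 59.80 ✓; ∠(PQ, QF) = 90.00° ✓; |PQ| = 5.000 ✓; bearing(P→D) − bearing(P→Q) = 144.0° ✓; |PD| = 5.000 ✓; ∠(PD, DJ) = 81.20° ✗; |DJ| = 27.00 ✓.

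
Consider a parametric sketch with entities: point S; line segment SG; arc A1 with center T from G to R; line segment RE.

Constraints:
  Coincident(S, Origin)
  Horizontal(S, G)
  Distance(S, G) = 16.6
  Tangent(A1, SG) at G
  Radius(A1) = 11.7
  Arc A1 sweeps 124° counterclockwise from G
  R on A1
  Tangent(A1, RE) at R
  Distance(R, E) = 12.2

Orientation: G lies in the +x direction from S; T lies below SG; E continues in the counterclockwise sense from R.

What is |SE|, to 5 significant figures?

31.503

S is at the origin; S and G share the same y with |SG| = 16.6 and G on the +x side, so G = (16.600, 0.0000). Tangency of A1 to SG means the radius TG is perpendicular to SG, so T = G + (0, -11.7) = (16.600, -11.700). On A1, G sits at bearing 90° from T; a 124° counterclockwise sweep puts R at bearing 214°, so R = T + 11.7·(cos 214°, sin 214°) = (6.9003, -18.243). Since A1 is tangent to RE there, TR ⟂ RE, so RE runs along (−sin 214°, cos 214°); with |RE| = 12.2, E = (13.722, -28.357). Then |SE| = |E − S| = 31.503.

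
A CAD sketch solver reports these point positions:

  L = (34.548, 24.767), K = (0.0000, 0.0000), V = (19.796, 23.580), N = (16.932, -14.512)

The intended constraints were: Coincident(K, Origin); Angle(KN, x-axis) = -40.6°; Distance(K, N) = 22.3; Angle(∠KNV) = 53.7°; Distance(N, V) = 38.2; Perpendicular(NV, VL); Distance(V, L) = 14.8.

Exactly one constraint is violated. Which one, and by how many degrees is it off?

Perpendicular(NV, VL) — off by 8.90°.

K = (0.00, 0.00) ✓; KN at -40.60° ✓; |KN| = 22.30 ✓; ∠KNV = 53.70° ✓; |NV| = 38.20 ✓; ∠(NV, VL) = 81.10° ✗; |VL| = 14.80 ✓.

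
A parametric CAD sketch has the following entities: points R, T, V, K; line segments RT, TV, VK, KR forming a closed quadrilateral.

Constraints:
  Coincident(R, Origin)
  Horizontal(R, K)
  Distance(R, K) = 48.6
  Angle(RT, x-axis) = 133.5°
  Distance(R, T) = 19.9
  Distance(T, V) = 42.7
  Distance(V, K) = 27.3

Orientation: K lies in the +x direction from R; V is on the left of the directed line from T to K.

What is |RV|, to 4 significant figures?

34.36

R is at the origin; RK is horizontal with |RK| = 48.6 and K in +x, so K = (48.6, 0). RT runs at 133.5° with |RT| = 19.9, so T = (-13.70, 14.43). V is determined by |TV| = 42.7 and |VK| = 27.3 together: it lies at the intersection of circle(T, 42.7) and circle(K, 27.3). With |TK| = 63.95, the foot of the radical line on TK is 40.40 from T and the perpendicular offset is √(42.7² − 40.40²) = 13.82. Taking the left-of-TK solution: V = (28.78, 18.77).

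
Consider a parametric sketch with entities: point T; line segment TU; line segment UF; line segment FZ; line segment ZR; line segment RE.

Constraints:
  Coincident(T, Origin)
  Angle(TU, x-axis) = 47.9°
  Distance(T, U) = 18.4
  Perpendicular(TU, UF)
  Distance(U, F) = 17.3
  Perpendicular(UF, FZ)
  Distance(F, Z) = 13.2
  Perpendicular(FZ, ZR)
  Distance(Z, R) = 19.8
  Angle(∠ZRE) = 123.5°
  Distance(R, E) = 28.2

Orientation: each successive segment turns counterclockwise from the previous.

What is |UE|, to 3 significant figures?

20.8

FZ is perpendicular to ZR, so ZR runs at -42.1°; with |ZR| = 19.8, R = (5.34, 2.18). ∠ZRE = 123.5° gives RE at 14.4° from the x-axis; with |RE| = 28.2, E = (32.7, 9.20). Then |UE| = |E − U| = 20.8.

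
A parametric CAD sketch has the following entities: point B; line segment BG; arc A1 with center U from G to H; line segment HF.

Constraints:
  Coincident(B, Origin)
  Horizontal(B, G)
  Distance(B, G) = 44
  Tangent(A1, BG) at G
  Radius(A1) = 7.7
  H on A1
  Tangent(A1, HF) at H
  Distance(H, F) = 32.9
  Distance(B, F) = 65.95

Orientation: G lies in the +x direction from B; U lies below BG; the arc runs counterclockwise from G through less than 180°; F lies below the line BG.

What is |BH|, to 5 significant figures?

38.783

Checks: B.y = 0.00, G.y = 0.00 ✓; |UH| = 7.700 ✓; ∠(UH, HF) = 90.00° ✓; |HF| = 32.90 ✓; |BF| = 65.95 ✓.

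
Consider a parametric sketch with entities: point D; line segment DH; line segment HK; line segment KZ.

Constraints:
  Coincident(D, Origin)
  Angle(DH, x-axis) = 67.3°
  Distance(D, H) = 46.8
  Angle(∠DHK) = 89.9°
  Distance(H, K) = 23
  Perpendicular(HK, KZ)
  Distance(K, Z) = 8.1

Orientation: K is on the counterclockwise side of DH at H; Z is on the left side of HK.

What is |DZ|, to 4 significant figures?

44.98

∠DHK = 89.9°, so HK runs at 67.3° + (180° − 89.9°) = 157.4° from the x-axis; with |HK| = 23.0, K = H + 23.0·(cos 157.4°, sin 157.4°) = (-3.173, 52.01). The perpendicularity gives KZ at right angles to HK; with |KZ| = 8.1 on the left of HK, Z = K + 8.1·(-0.3843, -0.9232) = (-6.286, 44.54). Then |DZ| = |Z − D| = 44.98.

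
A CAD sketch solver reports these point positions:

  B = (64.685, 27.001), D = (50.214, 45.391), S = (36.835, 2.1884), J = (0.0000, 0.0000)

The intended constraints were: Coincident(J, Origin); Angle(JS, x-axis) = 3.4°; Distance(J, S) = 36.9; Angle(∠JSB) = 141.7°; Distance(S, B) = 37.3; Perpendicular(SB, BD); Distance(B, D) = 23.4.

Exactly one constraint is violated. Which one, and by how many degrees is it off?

Perpendicular(SB, BD) — off by 3.50°.

J = (0.00, 0.00) ✓; JS at 3.400° ✓; |JS| = 36.90 ✓; ∠JSB = 141.7° ✓; |SB| = 37.30 ✓; ∠(SB, BD) = 86.50° ✗; |BD| = 23.40 ✓.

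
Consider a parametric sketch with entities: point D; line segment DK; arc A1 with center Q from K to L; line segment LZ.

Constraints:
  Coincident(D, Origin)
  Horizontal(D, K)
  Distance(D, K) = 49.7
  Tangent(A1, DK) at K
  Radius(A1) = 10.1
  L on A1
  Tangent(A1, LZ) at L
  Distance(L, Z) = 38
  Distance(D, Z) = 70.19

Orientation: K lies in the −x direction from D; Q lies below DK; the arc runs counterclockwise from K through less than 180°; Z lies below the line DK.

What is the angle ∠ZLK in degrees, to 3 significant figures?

128°

Checks: |QL| = 10.10 ✓; ∠(QL, LZ) = 90.00° ✓; |LZ| = 38.00 ✓; |DZ| = 70.19 ✓.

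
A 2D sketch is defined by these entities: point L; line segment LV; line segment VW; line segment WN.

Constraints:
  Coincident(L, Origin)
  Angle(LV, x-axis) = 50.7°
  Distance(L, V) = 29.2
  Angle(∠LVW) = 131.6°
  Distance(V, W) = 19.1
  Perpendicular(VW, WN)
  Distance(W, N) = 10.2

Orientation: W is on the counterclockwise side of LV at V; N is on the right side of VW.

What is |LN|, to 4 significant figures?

50.08

L is at the origin; LV runs at 50.7° with length 29.2, so V = 29.2·(cos 50.7°, sin 50.7°) = (18.49, 22.60). ∠LVW = 131.6°, so VW runs at 50.7° + (180° − 131.6°) = 99.10° from the x-axis; with |VW| = 19.1, W = V + 19.1·(cos 99.10°, sin 99.10°) = (15.47, 41.46). The perpendicularity gives WN at right angles to VW; with |WN| = 10.2 on the right of VW, N = W + 10.2·(0.9874, 0.1582) = (25.55, 43.07). Then |LN| = |N − L| = 50.08.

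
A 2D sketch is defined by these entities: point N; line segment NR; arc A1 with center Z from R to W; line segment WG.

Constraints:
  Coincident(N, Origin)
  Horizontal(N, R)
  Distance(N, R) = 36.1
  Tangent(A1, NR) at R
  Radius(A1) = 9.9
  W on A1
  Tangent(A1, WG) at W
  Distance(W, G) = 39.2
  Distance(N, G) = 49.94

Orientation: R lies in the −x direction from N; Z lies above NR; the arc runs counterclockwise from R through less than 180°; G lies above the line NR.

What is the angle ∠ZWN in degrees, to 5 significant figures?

174.75°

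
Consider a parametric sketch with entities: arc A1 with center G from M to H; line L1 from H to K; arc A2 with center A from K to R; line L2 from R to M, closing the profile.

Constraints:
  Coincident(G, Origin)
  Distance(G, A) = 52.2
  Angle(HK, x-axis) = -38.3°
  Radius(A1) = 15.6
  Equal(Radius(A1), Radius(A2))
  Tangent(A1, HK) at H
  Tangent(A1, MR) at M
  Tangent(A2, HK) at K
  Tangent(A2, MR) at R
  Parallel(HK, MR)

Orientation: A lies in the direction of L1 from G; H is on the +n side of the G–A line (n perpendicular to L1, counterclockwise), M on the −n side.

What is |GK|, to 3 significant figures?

54.5

Tangency of A1 to both parallel lines with radius 15.6 puts H and M at G ± 15.6·n: H = (9.67, 12.2), M = (-9.67, -12.2). Equal radii place K and R the same way about A: K = A + 15.6·n = (50.6, -20.1), R = A − 15.6·n = (31.3, -44.6). Then |GK| = |K − G| = 54.5.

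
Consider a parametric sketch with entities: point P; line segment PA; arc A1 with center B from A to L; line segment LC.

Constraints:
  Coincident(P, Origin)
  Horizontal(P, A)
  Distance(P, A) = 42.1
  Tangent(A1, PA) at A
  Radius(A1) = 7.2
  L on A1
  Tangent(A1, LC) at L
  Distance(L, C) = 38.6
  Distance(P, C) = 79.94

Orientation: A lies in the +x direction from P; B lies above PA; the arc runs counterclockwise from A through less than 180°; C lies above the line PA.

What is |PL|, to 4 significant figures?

47.32

P is at the origin; PA is horizontal with |PA| = 42.1 and A on the +x side, so A = (42.10, 0.000). A1 meets PA tangentially, so BA is at right angles to PA, so B = A + (0, 7.2) = (42.10, 7.200). Since BL ⟂ LC (tangency), |BC| = √(7.2² + 38.6²) = 39.27 regardless of where L sits on A1. So C lies on both circle(P, 79.94) and circle(B, 39.27); the above-PA intersection is C = (74.14, 29.91). L is the foot of the tangent from C: L = (47.27, 2.189).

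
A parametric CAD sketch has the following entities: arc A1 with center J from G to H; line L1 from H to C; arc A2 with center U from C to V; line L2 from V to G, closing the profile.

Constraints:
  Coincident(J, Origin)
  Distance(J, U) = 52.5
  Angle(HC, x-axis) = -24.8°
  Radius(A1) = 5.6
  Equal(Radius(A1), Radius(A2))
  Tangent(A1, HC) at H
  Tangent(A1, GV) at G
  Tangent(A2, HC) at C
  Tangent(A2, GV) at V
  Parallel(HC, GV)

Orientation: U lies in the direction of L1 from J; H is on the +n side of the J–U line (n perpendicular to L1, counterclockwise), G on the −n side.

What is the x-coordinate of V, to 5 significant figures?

45.309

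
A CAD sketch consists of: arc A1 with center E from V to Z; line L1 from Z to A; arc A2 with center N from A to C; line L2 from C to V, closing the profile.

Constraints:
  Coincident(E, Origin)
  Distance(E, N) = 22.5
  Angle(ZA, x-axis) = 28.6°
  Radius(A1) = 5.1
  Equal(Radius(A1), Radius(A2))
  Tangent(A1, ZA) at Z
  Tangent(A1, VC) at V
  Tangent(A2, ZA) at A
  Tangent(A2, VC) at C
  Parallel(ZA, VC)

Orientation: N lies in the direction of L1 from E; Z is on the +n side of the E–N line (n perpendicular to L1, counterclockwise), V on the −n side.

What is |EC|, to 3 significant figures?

23.1

The slot axis is L1's direction at 28.6°, so u = (cos 28.6°, sin 28.6°) = (0.878, 0.479) and n = (−sin 28.6°, cos 28.6°) = (-0.479, 0.878). E is at the origin and N lies 22.5 along u from E, so N = 22.5·u = (19.8, 10.8). Tangency of A1 to both parallel lines with radius 5.1 puts Z and V at E ± 5.1·n: Z = (-2.44, 4.48), V = (2.44, -4.48). Equal radii place A and C the same way about N: A = N + 5.1·n = (17.3, 15.2), C = N − 5.1·n = (22.2, 6.29). Then |EC| = |C − E| = 23.1.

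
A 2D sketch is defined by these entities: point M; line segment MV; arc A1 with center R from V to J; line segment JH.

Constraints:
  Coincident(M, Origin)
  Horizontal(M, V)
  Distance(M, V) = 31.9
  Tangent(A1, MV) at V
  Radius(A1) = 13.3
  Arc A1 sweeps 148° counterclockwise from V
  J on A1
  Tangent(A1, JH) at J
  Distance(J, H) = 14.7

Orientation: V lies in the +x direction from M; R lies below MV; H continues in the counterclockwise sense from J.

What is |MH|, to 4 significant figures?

49.40

M is at the origin; MV is horizontal with |MV| = 31.9 and V on the +x side, so V = (31.90, 0.000). Tangency of A1 to MV means the radius RV is perpendicular to MV, so R = V + (0, -13.3) = (31.90, -13.30). On A1, V sits at bearing 90° from R; a 148° counterclockwise sweep puts J at bearing 238°, so J = R + 13.3·(cos 238°, sin 238°) = (24.85, -24.58). A1 meets JH tangentially, so RJ is at right angles to JH, so JH runs along (−sin 238°, cos 238°); with |JH| = 14.7, H = (37.32, -32.37). Then |MH| = |H − M| = 49.40.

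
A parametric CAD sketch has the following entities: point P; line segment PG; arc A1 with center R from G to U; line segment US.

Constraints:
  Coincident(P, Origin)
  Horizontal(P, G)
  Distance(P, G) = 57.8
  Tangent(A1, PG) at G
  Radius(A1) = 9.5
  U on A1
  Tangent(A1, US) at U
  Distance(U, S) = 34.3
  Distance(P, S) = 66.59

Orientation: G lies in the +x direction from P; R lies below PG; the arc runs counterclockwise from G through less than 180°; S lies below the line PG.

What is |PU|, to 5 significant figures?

49.317

Checks: |RU| = 9.500 ✓; ∠(RU, US) = 90.00° ✓; |US| = 34.30 ✓; |PS| = 66.59 ✓.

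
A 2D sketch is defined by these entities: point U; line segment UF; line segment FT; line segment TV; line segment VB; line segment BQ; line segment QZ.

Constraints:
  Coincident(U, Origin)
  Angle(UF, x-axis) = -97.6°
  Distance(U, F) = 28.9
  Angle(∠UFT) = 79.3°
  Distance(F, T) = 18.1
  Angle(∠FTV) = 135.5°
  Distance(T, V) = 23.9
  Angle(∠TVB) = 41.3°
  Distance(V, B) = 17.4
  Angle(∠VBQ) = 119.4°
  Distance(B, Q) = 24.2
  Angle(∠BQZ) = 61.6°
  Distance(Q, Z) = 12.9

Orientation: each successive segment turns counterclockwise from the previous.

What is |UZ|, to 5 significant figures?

36.857

∠VBQ = 119.4° gives BQ at -113.10° from the x-axis; with |BQ| = 24.2, Q = (3.5777, -34.187). ∠BQZ = 61.6° gives QZ at 5.3000° from the x-axis; with |QZ| = 12.9, Z = (16.423, -32.996). Then |UZ| = |Z − U| = 36.857.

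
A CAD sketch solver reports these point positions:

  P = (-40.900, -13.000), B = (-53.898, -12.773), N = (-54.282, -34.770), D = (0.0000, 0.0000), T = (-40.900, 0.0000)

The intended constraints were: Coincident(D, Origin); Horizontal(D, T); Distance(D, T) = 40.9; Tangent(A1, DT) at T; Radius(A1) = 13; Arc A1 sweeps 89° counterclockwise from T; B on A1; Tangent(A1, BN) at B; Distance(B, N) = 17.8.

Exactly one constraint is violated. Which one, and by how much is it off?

Distance(B, N) = 17.8 — off by 4.20.

D = (0.00, 0.00) ✓; D.y = 0.00, T.y = 0.00 ✓; |DT| = 40.90 ✓; ∠(PT, TD) = 90.00° ✓; |PT| = 13.00 ✓; bearing(P→B) − bearing(P→T) = 89.00° ✓; |PB| = 13.00 ✓; ∠(PB, BN) = 90.00° ✓; |BN| = 22.00 ✗.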